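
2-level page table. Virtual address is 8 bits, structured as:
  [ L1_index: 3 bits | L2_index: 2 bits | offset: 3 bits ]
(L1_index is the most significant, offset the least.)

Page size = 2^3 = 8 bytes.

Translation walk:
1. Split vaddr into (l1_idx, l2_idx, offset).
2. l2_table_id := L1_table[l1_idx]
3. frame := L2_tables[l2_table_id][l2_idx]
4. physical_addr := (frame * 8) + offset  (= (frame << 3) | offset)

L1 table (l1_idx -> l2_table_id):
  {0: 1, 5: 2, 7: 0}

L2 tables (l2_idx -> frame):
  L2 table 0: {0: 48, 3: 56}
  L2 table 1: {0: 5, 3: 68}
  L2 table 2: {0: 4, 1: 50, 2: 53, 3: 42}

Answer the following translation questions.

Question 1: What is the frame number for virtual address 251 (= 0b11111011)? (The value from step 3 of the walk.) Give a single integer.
vaddr = 251: l1_idx=7, l2_idx=3
L1[7] = 0; L2[0][3] = 56

Answer: 56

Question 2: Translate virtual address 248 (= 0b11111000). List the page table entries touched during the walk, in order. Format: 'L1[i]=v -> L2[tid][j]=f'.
vaddr = 248 = 0b11111000
Split: l1_idx=7, l2_idx=3, offset=0

Answer: L1[7]=0 -> L2[0][3]=56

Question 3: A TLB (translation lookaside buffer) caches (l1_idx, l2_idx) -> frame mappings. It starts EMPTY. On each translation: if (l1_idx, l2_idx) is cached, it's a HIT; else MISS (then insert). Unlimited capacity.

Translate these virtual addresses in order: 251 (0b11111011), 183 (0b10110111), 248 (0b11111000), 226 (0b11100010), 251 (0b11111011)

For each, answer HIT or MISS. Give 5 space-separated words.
Answer: MISS MISS HIT MISS HIT

Derivation:
vaddr=251: (7,3) not in TLB -> MISS, insert
vaddr=183: (5,2) not in TLB -> MISS, insert
vaddr=248: (7,3) in TLB -> HIT
vaddr=226: (7,0) not in TLB -> MISS, insert
vaddr=251: (7,3) in TLB -> HIT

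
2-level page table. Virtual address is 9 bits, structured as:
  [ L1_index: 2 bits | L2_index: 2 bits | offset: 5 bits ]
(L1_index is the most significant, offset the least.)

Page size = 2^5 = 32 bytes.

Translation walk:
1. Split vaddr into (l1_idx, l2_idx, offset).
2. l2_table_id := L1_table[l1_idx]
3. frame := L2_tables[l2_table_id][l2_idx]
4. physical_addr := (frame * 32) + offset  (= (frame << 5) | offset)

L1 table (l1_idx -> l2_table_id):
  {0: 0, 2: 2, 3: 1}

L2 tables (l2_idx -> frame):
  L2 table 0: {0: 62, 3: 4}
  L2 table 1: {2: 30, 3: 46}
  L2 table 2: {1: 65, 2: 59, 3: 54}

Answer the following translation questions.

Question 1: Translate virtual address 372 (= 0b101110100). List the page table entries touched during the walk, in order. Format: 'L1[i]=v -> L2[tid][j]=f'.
vaddr = 372 = 0b101110100
Split: l1_idx=2, l2_idx=3, offset=20

Answer: L1[2]=2 -> L2[2][3]=54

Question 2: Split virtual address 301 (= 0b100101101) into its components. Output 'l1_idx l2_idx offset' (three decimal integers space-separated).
vaddr = 301 = 0b100101101
  top 2 bits -> l1_idx = 2
  next 2 bits -> l2_idx = 1
  bottom 5 bits -> offset = 13

Answer: 2 1 13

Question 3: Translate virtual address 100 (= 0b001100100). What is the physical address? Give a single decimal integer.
vaddr = 100 = 0b001100100
Split: l1_idx=0, l2_idx=3, offset=4
L1[0] = 0
L2[0][3] = 4
paddr = 4 * 32 + 4 = 132

Answer: 132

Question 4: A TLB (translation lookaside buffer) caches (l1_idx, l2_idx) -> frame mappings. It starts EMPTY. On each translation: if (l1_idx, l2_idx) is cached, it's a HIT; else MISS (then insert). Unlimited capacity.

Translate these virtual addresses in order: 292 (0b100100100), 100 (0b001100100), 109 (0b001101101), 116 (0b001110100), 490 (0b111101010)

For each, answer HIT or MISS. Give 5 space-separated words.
Answer: MISS MISS HIT HIT MISS

Derivation:
vaddr=292: (2,1) not in TLB -> MISS, insert
vaddr=100: (0,3) not in TLB -> MISS, insert
vaddr=109: (0,3) in TLB -> HIT
vaddr=116: (0,3) in TLB -> HIT
vaddr=490: (3,3) not in TLB -> MISS, insert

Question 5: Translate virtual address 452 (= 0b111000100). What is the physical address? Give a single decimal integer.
vaddr = 452 = 0b111000100
Split: l1_idx=3, l2_idx=2, offset=4
L1[3] = 1
L2[1][2] = 30
paddr = 30 * 32 + 4 = 964

Answer: 964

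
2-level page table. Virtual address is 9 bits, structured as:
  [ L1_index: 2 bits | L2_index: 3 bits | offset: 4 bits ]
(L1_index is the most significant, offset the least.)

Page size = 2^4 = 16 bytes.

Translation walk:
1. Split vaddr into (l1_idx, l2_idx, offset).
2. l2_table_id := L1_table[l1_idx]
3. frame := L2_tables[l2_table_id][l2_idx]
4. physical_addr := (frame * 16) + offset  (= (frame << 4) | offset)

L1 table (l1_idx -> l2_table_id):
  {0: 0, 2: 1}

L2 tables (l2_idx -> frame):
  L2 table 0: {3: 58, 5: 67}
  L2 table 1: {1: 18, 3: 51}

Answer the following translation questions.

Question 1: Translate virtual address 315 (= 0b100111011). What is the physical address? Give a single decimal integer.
vaddr = 315 = 0b100111011
Split: l1_idx=2, l2_idx=3, offset=11
L1[2] = 1
L2[1][3] = 51
paddr = 51 * 16 + 11 = 827

Answer: 827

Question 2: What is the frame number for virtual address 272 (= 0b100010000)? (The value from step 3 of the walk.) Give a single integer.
vaddr = 272: l1_idx=2, l2_idx=1
L1[2] = 1; L2[1][1] = 18

Answer: 18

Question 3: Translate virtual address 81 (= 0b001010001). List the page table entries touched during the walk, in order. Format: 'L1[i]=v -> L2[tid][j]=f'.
Answer: L1[0]=0 -> L2[0][5]=67

Derivation:
vaddr = 81 = 0b001010001
Split: l1_idx=0, l2_idx=5, offset=1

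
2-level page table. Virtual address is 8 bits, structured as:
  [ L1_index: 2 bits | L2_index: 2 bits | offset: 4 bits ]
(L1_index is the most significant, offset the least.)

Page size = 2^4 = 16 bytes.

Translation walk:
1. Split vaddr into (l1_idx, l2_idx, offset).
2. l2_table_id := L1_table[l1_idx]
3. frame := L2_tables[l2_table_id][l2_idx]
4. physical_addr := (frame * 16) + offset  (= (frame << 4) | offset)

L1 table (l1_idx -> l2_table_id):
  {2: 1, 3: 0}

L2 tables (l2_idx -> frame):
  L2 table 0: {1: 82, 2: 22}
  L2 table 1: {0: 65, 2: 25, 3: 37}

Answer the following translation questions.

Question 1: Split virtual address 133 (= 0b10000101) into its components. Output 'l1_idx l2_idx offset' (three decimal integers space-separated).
Answer: 2 0 5

Derivation:
vaddr = 133 = 0b10000101
  top 2 bits -> l1_idx = 2
  next 2 bits -> l2_idx = 0
  bottom 4 bits -> offset = 5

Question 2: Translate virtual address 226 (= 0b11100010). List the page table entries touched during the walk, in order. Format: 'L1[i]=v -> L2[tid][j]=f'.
Answer: L1[3]=0 -> L2[0][2]=22

Derivation:
vaddr = 226 = 0b11100010
Split: l1_idx=3, l2_idx=2, offset=2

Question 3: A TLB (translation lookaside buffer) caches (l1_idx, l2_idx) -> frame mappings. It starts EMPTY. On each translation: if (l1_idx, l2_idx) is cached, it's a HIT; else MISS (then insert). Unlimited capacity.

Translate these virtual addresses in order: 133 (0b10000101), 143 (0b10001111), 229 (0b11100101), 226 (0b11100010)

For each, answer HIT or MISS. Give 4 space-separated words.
Answer: MISS HIT MISS HIT

Derivation:
vaddr=133: (2,0) not in TLB -> MISS, insert
vaddr=143: (2,0) in TLB -> HIT
vaddr=229: (3,2) not in TLB -> MISS, insert
vaddr=226: (3,2) in TLB -> HIT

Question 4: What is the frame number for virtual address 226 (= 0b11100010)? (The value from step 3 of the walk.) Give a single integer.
Answer: 22

Derivation:
vaddr = 226: l1_idx=3, l2_idx=2
L1[3] = 0; L2[0][2] = 22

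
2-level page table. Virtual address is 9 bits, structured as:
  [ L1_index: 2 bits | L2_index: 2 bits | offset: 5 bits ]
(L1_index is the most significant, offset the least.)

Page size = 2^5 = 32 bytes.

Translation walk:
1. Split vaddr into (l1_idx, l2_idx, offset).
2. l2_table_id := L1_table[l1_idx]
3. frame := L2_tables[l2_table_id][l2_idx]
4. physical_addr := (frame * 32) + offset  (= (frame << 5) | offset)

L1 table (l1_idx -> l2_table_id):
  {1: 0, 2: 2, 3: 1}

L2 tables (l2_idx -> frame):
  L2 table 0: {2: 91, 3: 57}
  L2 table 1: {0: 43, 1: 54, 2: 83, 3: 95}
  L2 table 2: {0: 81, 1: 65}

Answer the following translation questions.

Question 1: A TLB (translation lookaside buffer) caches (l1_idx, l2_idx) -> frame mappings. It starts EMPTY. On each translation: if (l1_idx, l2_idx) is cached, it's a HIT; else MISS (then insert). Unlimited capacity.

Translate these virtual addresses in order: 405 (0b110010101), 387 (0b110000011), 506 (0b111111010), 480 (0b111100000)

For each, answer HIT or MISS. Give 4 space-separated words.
vaddr=405: (3,0) not in TLB -> MISS, insert
vaddr=387: (3,0) in TLB -> HIT
vaddr=506: (3,3) not in TLB -> MISS, insert
vaddr=480: (3,3) in TLB -> HIT

Answer: MISS HIT MISS HIT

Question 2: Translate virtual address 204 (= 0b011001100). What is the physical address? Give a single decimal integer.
Answer: 2924

Derivation:
vaddr = 204 = 0b011001100
Split: l1_idx=1, l2_idx=2, offset=12
L1[1] = 0
L2[0][2] = 91
paddr = 91 * 32 + 12 = 2924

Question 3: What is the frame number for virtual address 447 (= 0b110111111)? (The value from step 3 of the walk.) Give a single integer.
Answer: 54

Derivation:
vaddr = 447: l1_idx=3, l2_idx=1
L1[3] = 1; L2[1][1] = 54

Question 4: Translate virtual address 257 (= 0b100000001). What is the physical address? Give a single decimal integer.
vaddr = 257 = 0b100000001
Split: l1_idx=2, l2_idx=0, offset=1
L1[2] = 2
L2[2][0] = 81
paddr = 81 * 32 + 1 = 2593

Answer: 2593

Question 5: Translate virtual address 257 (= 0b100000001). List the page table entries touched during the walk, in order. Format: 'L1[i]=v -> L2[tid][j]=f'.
vaddr = 257 = 0b100000001
Split: l1_idx=2, l2_idx=0, offset=1

Answer: L1[2]=2 -> L2[2][0]=81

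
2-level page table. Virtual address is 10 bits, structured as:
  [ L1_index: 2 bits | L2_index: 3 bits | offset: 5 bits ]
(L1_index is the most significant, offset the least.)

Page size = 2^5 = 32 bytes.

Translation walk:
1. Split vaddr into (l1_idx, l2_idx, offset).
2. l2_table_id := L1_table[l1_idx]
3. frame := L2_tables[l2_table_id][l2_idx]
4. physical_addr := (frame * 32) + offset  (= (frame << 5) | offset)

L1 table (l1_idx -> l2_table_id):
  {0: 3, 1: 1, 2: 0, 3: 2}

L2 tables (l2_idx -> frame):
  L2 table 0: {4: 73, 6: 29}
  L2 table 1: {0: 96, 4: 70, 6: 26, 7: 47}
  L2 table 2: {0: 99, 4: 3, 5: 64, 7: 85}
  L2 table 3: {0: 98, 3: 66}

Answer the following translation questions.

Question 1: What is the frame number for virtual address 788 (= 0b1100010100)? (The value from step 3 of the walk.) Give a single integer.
vaddr = 788: l1_idx=3, l2_idx=0
L1[3] = 2; L2[2][0] = 99

Answer: 99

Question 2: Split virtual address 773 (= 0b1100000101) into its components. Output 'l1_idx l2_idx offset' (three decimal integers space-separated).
Answer: 3 0 5

Derivation:
vaddr = 773 = 0b1100000101
  top 2 bits -> l1_idx = 3
  next 3 bits -> l2_idx = 0
  bottom 5 bits -> offset = 5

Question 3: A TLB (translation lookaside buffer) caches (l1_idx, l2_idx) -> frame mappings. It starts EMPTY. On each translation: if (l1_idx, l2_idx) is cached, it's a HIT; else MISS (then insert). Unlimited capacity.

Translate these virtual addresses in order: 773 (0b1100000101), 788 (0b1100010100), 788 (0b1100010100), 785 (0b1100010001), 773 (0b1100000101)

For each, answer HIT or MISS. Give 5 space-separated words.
Answer: MISS HIT HIT HIT HIT

Derivation:
vaddr=773: (3,0) not in TLB -> MISS, insert
vaddr=788: (3,0) in TLB -> HIT
vaddr=788: (3,0) in TLB -> HIT
vaddr=785: (3,0) in TLB -> HIT
vaddr=773: (3,0) in TLB -> HIT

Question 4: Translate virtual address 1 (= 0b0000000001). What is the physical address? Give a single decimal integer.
Answer: 3137

Derivation:
vaddr = 1 = 0b0000000001
Split: l1_idx=0, l2_idx=0, offset=1
L1[0] = 3
L2[3][0] = 98
paddr = 98 * 32 + 1 = 3137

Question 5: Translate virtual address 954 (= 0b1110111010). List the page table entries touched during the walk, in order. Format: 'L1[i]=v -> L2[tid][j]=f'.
Answer: L1[3]=2 -> L2[2][5]=64

Derivation:
vaddr = 954 = 0b1110111010
Split: l1_idx=3, l2_idx=5, offset=26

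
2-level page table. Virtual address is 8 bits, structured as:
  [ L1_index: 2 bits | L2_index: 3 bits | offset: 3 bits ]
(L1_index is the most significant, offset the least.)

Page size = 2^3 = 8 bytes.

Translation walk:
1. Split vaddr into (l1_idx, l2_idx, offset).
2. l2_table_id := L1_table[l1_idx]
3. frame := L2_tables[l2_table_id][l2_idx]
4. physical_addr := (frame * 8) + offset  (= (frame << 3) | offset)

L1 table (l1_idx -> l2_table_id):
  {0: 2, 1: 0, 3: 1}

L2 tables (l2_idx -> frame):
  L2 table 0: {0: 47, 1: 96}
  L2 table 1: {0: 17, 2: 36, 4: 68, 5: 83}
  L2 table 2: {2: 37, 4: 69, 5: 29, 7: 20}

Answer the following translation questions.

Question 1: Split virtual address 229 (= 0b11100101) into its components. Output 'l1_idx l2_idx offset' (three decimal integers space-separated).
Answer: 3 4 5

Derivation:
vaddr = 229 = 0b11100101
  top 2 bits -> l1_idx = 3
  next 3 bits -> l2_idx = 4
  bottom 3 bits -> offset = 5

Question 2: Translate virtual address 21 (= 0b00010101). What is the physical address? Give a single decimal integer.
Answer: 301

Derivation:
vaddr = 21 = 0b00010101
Split: l1_idx=0, l2_idx=2, offset=5
L1[0] = 2
L2[2][2] = 37
paddr = 37 * 8 + 5 = 301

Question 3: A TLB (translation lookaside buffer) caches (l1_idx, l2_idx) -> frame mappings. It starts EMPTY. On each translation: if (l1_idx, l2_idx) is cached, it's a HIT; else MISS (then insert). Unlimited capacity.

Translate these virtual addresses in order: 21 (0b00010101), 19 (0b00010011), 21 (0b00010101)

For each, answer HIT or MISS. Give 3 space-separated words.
vaddr=21: (0,2) not in TLB -> MISS, insert
vaddr=19: (0,2) in TLB -> HIT
vaddr=21: (0,2) in TLB -> HIT

Answer: MISS HIT HIT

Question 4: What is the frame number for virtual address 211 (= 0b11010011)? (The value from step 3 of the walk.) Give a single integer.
Answer: 36

Derivation:
vaddr = 211: l1_idx=3, l2_idx=2
L1[3] = 1; L2[1][2] = 36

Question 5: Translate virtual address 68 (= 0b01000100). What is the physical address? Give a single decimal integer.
Answer: 380

Derivation:
vaddr = 68 = 0b01000100
Split: l1_idx=1, l2_idx=0, offset=4
L1[1] = 0
L2[0][0] = 47
paddr = 47 * 8 + 4 = 380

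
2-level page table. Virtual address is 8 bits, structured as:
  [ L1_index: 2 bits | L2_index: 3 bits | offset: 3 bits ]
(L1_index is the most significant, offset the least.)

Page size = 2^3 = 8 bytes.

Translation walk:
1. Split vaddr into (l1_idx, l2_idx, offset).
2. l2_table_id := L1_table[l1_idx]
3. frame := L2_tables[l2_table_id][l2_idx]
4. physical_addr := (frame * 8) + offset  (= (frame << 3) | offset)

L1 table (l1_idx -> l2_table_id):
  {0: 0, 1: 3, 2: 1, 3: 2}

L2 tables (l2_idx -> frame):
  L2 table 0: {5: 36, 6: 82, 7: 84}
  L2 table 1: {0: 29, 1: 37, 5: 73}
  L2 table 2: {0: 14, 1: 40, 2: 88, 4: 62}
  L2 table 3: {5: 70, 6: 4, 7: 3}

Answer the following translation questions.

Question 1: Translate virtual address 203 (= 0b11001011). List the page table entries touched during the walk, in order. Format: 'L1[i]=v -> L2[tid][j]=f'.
vaddr = 203 = 0b11001011
Split: l1_idx=3, l2_idx=1, offset=3

Answer: L1[3]=2 -> L2[2][1]=40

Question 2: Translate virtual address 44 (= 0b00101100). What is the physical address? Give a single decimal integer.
vaddr = 44 = 0b00101100
Split: l1_idx=0, l2_idx=5, offset=4
L1[0] = 0
L2[0][5] = 36
paddr = 36 * 8 + 4 = 292

Answer: 292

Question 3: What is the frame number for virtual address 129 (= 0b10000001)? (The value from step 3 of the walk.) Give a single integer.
Answer: 29

Derivation:
vaddr = 129: l1_idx=2, l2_idx=0
L1[2] = 1; L2[1][0] = 29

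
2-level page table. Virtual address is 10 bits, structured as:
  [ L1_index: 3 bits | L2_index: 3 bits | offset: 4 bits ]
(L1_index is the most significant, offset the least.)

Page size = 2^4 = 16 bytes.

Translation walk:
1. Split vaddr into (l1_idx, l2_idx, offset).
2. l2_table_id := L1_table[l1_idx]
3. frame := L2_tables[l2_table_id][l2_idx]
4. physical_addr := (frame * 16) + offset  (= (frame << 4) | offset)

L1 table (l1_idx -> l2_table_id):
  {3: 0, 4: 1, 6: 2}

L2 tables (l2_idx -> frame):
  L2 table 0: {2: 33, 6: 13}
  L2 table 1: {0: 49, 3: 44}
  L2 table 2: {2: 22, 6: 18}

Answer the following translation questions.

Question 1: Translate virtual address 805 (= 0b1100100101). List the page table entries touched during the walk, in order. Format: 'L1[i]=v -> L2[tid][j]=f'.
Answer: L1[6]=2 -> L2[2][2]=22

Derivation:
vaddr = 805 = 0b1100100101
Split: l1_idx=6, l2_idx=2, offset=5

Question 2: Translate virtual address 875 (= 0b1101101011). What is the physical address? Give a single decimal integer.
vaddr = 875 = 0b1101101011
Split: l1_idx=6, l2_idx=6, offset=11
L1[6] = 2
L2[2][6] = 18
paddr = 18 * 16 + 11 = 299

Answer: 299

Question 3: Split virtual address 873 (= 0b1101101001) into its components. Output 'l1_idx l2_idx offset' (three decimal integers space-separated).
vaddr = 873 = 0b1101101001
  top 3 bits -> l1_idx = 6
  next 3 bits -> l2_idx = 6
  bottom 4 bits -> offset = 9

Answer: 6 6 9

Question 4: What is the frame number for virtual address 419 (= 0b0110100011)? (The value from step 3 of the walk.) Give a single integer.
vaddr = 419: l1_idx=3, l2_idx=2
L1[3] = 0; L2[0][2] = 33

Answer: 33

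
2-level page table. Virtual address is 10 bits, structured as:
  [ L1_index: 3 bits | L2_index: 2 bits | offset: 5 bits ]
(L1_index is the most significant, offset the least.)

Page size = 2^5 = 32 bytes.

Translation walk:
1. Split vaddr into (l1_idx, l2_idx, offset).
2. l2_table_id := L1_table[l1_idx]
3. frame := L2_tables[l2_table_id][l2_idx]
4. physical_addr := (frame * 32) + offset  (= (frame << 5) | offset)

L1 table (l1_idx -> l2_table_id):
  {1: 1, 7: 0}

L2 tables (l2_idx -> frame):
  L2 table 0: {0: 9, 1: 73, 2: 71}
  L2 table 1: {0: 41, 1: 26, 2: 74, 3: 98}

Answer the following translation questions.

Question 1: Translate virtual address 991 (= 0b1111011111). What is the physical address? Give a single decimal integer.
Answer: 2303

Derivation:
vaddr = 991 = 0b1111011111
Split: l1_idx=7, l2_idx=2, offset=31
L1[7] = 0
L2[0][2] = 71
paddr = 71 * 32 + 31 = 2303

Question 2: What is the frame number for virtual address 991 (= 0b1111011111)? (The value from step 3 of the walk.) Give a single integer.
Answer: 71

Derivation:
vaddr = 991: l1_idx=7, l2_idx=2
L1[7] = 0; L2[0][2] = 71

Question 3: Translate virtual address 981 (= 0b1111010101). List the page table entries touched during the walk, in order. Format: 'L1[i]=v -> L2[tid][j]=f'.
Answer: L1[7]=0 -> L2[0][2]=71

Derivation:
vaddr = 981 = 0b1111010101
Split: l1_idx=7, l2_idx=2, offset=21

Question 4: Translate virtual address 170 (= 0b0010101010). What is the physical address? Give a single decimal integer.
Answer: 842

Derivation:
vaddr = 170 = 0b0010101010
Split: l1_idx=1, l2_idx=1, offset=10
L1[1] = 1
L2[1][1] = 26
paddr = 26 * 32 + 10 = 842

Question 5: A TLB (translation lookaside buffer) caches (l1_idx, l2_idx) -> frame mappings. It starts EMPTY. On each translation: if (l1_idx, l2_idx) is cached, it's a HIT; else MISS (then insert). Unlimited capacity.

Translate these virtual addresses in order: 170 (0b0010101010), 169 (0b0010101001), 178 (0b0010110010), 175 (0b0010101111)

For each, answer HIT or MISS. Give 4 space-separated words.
vaddr=170: (1,1) not in TLB -> MISS, insert
vaddr=169: (1,1) in TLB -> HIT
vaddr=178: (1,1) in TLB -> HIT
vaddr=175: (1,1) in TLB -> HIT

Answer: MISS HIT HIT HIT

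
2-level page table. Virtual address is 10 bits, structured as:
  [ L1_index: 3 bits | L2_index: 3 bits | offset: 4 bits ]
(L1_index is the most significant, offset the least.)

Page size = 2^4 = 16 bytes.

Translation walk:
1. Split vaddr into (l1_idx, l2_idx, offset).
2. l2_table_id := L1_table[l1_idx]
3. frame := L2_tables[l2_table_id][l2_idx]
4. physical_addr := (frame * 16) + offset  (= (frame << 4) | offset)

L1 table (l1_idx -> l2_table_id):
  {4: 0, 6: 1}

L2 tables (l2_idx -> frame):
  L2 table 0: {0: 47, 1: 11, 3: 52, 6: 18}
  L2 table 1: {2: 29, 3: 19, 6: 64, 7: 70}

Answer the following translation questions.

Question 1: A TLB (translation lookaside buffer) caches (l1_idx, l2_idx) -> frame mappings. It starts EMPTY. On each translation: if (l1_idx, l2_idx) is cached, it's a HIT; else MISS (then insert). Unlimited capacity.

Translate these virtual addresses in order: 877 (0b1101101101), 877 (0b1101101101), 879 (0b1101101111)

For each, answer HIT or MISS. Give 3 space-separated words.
Answer: MISS HIT HIT

Derivation:
vaddr=877: (6,6) not in TLB -> MISS, insert
vaddr=877: (6,6) in TLB -> HIT
vaddr=879: (6,6) in TLB -> HIT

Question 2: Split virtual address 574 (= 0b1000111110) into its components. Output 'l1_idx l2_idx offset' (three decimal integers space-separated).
Answer: 4 3 14

Derivation:
vaddr = 574 = 0b1000111110
  top 3 bits -> l1_idx = 4
  next 3 bits -> l2_idx = 3
  bottom 4 bits -> offset = 14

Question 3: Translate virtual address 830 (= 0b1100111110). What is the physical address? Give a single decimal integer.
Answer: 318

Derivation:
vaddr = 830 = 0b1100111110
Split: l1_idx=6, l2_idx=3, offset=14
L1[6] = 1
L2[1][3] = 19
paddr = 19 * 16 + 14 = 318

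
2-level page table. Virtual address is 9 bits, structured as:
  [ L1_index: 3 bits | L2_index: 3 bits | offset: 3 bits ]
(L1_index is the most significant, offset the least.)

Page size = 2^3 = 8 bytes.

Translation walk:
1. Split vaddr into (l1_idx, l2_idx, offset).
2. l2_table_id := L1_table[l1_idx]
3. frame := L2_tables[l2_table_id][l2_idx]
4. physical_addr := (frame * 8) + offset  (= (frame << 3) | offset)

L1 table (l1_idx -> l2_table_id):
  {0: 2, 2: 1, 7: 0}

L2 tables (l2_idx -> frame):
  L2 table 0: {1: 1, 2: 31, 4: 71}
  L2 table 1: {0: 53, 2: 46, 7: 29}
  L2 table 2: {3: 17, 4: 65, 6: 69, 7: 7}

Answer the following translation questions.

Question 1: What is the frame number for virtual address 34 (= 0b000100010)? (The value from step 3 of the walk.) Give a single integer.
Answer: 65

Derivation:
vaddr = 34: l1_idx=0, l2_idx=4
L1[0] = 2; L2[2][4] = 65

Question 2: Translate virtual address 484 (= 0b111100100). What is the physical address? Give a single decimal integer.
vaddr = 484 = 0b111100100
Split: l1_idx=7, l2_idx=4, offset=4
L1[7] = 0
L2[0][4] = 71
paddr = 71 * 8 + 4 = 572

Answer: 572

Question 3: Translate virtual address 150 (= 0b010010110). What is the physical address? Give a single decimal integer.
vaddr = 150 = 0b010010110
Split: l1_idx=2, l2_idx=2, offset=6
L1[2] = 1
L2[1][2] = 46
paddr = 46 * 8 + 6 = 374

Answer: 374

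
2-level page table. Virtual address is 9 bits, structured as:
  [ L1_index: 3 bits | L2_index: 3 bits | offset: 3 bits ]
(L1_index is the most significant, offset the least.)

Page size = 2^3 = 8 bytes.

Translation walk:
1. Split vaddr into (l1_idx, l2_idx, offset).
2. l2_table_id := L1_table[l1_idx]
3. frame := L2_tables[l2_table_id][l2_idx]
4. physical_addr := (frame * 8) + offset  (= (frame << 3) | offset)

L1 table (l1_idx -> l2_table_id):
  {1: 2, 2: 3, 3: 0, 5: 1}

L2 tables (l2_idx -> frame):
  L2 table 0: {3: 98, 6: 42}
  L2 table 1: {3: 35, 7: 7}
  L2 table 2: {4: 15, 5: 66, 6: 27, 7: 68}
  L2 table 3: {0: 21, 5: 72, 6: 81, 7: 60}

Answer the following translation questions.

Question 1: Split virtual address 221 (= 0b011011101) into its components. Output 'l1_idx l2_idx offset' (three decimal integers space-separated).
vaddr = 221 = 0b011011101
  top 3 bits -> l1_idx = 3
  next 3 bits -> l2_idx = 3
  bottom 3 bits -> offset = 5

Answer: 3 3 5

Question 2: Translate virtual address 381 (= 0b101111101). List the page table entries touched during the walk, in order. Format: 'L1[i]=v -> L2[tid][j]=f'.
Answer: L1[5]=1 -> L2[1][7]=7

Derivation:
vaddr = 381 = 0b101111101
Split: l1_idx=5, l2_idx=7, offset=5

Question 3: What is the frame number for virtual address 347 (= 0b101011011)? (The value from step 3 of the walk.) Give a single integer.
vaddr = 347: l1_idx=5, l2_idx=3
L1[5] = 1; L2[1][3] = 35

Answer: 35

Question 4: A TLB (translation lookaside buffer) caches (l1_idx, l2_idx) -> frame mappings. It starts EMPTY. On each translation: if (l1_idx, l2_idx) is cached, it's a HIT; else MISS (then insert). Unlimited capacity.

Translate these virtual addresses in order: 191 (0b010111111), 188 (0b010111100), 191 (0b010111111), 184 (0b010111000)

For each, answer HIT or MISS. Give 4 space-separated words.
Answer: MISS HIT HIT HIT

Derivation:
vaddr=191: (2,7) not in TLB -> MISS, insert
vaddr=188: (2,7) in TLB -> HIT
vaddr=191: (2,7) in TLB -> HIT
vaddr=184: (2,7) in TLB -> HIT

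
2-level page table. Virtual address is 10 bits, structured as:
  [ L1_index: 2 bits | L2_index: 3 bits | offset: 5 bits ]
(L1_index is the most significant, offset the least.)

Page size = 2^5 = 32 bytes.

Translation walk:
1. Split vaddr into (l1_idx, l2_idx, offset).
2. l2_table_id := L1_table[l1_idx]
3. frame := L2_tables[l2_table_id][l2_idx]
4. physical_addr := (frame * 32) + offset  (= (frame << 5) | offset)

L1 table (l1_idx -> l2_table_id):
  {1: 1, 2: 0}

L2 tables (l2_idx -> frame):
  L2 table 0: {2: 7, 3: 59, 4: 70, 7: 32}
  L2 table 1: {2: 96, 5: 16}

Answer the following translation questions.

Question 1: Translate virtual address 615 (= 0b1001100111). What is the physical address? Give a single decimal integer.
Answer: 1895

Derivation:
vaddr = 615 = 0b1001100111
Split: l1_idx=2, l2_idx=3, offset=7
L1[2] = 0
L2[0][3] = 59
paddr = 59 * 32 + 7 = 1895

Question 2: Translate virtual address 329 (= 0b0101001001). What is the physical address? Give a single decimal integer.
vaddr = 329 = 0b0101001001
Split: l1_idx=1, l2_idx=2, offset=9
L1[1] = 1
L2[1][2] = 96
paddr = 96 * 32 + 9 = 3081

Answer: 3081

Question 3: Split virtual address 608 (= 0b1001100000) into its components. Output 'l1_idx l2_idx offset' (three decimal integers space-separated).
Answer: 2 3 0

Derivation:
vaddr = 608 = 0b1001100000
  top 2 bits -> l1_idx = 2
  next 3 bits -> l2_idx = 3
  bottom 5 bits -> offset = 0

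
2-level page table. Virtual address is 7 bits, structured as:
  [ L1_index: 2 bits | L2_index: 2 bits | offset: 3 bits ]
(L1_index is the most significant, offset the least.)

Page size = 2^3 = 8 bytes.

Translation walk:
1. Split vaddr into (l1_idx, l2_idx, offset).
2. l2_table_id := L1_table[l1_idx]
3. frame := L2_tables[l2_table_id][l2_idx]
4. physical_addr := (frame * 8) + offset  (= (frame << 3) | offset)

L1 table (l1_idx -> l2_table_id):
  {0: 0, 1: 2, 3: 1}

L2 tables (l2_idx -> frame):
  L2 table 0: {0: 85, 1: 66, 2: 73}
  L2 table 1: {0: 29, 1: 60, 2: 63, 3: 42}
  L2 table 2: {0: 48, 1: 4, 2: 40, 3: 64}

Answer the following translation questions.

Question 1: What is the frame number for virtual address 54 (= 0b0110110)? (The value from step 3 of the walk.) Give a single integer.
vaddr = 54: l1_idx=1, l2_idx=2
L1[1] = 2; L2[2][2] = 40

Answer: 40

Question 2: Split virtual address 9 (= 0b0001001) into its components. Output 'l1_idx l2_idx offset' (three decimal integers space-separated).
Answer: 0 1 1

Derivation:
vaddr = 9 = 0b0001001
  top 2 bits -> l1_idx = 0
  next 2 bits -> l2_idx = 1
  bottom 3 bits -> offset = 1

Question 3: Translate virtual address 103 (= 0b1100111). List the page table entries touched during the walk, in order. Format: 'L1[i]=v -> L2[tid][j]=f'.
Answer: L1[3]=1 -> L2[1][0]=29

Derivation:
vaddr = 103 = 0b1100111
Split: l1_idx=3, l2_idx=0, offset=7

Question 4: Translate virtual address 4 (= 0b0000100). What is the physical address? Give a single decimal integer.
Answer: 684

Derivation:
vaddr = 4 = 0b0000100
Split: l1_idx=0, l2_idx=0, offset=4
L1[0] = 0
L2[0][0] = 85
paddr = 85 * 8 + 4 = 684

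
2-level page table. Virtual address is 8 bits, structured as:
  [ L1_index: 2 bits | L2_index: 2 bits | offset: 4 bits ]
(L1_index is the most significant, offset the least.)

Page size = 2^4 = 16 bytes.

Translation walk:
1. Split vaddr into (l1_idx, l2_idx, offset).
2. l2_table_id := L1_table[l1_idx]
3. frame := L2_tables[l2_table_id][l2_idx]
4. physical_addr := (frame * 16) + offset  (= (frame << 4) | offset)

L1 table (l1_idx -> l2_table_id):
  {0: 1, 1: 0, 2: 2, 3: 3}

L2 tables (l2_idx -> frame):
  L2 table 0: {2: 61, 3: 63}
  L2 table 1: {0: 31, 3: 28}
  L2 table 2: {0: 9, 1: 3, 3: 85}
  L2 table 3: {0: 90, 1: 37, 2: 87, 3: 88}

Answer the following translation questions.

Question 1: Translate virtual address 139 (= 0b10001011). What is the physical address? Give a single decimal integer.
Answer: 155

Derivation:
vaddr = 139 = 0b10001011
Split: l1_idx=2, l2_idx=0, offset=11
L1[2] = 2
L2[2][0] = 9
paddr = 9 * 16 + 11 = 155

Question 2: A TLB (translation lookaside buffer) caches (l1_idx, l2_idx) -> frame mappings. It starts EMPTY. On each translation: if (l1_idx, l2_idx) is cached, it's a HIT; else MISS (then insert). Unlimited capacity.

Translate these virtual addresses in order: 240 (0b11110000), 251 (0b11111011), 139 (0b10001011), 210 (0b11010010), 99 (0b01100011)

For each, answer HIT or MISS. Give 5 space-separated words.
vaddr=240: (3,3) not in TLB -> MISS, insert
vaddr=251: (3,3) in TLB -> HIT
vaddr=139: (2,0) not in TLB -> MISS, insert
vaddr=210: (3,1) not in TLB -> MISS, insert
vaddr=99: (1,2) not in TLB -> MISS, insert

Answer: MISS HIT MISS MISS MISS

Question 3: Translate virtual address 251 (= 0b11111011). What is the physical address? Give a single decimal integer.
Answer: 1419

Derivation:
vaddr = 251 = 0b11111011
Split: l1_idx=3, l2_idx=3, offset=11
L1[3] = 3
L2[3][3] = 88
paddr = 88 * 16 + 11 = 1419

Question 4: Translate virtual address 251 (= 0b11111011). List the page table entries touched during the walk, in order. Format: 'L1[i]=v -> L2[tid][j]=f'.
Answer: L1[3]=3 -> L2[3][3]=88

Derivation:
vaddr = 251 = 0b11111011
Split: l1_idx=3, l2_idx=3, offset=11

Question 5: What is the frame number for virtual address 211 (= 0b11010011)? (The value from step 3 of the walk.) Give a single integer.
Answer: 37

Derivation:
vaddr = 211: l1_idx=3, l2_idx=1
L1[3] = 3; L2[3][1] = 37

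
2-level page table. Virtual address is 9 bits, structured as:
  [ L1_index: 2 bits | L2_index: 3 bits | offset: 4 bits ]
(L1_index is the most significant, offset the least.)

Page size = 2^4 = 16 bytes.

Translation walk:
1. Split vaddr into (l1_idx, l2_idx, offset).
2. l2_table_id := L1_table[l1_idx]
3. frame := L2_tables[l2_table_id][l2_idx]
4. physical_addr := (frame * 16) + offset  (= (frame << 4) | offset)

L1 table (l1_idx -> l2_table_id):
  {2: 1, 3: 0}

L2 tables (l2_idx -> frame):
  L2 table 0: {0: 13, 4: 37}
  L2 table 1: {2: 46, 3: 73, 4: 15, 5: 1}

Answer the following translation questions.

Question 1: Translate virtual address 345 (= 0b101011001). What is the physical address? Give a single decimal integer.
vaddr = 345 = 0b101011001
Split: l1_idx=2, l2_idx=5, offset=9
L1[2] = 1
L2[1][5] = 1
paddr = 1 * 16 + 9 = 25

Answer: 25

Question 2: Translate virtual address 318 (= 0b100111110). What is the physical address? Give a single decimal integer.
vaddr = 318 = 0b100111110
Split: l1_idx=2, l2_idx=3, offset=14
L1[2] = 1
L2[1][3] = 73
paddr = 73 * 16 + 14 = 1182

Answer: 1182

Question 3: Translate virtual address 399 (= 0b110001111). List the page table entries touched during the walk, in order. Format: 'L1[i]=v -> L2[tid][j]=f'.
Answer: L1[3]=0 -> L2[0][0]=13

Derivation:
vaddr = 399 = 0b110001111
Split: l1_idx=3, l2_idx=0, offset=15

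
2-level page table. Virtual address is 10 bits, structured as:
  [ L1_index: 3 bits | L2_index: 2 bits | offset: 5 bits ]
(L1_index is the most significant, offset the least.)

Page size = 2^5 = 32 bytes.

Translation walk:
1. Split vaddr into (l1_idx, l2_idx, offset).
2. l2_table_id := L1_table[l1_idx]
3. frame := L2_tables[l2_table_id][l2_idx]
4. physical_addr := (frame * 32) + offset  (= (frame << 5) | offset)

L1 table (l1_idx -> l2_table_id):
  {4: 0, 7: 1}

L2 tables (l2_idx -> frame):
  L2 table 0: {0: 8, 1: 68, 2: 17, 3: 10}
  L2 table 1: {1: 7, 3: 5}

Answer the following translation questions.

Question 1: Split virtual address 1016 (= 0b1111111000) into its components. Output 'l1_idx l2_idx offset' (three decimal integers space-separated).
Answer: 7 3 24

Derivation:
vaddr = 1016 = 0b1111111000
  top 3 bits -> l1_idx = 7
  next 2 bits -> l2_idx = 3
  bottom 5 bits -> offset = 24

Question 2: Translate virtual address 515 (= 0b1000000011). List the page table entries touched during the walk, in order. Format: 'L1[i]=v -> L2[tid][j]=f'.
vaddr = 515 = 0b1000000011
Split: l1_idx=4, l2_idx=0, offset=3

Answer: L1[4]=0 -> L2[0][0]=8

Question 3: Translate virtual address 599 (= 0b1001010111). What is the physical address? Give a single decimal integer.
Answer: 567

Derivation:
vaddr = 599 = 0b1001010111
Split: l1_idx=4, l2_idx=2, offset=23
L1[4] = 0
L2[0][2] = 17
paddr = 17 * 32 + 23 = 567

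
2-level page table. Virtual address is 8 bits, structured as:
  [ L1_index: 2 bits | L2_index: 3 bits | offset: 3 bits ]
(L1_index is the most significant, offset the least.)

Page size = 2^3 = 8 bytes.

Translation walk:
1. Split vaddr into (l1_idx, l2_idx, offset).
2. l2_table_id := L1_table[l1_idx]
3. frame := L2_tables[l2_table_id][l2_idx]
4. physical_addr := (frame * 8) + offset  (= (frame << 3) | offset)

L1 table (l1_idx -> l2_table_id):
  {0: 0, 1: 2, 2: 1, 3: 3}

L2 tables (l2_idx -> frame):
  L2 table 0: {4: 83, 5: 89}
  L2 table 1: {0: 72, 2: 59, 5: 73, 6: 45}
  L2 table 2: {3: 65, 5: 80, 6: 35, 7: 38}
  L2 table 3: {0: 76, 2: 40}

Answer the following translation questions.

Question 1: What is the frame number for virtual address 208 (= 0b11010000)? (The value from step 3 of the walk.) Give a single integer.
vaddr = 208: l1_idx=3, l2_idx=2
L1[3] = 3; L2[3][2] = 40

Answer: 40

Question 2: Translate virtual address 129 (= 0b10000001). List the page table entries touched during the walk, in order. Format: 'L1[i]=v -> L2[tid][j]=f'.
vaddr = 129 = 0b10000001
Split: l1_idx=2, l2_idx=0, offset=1

Answer: L1[2]=1 -> L2[1][0]=72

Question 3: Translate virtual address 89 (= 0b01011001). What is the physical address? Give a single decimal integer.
vaddr = 89 = 0b01011001
Split: l1_idx=1, l2_idx=3, offset=1
L1[1] = 2
L2[2][3] = 65
paddr = 65 * 8 + 1 = 521

Answer: 521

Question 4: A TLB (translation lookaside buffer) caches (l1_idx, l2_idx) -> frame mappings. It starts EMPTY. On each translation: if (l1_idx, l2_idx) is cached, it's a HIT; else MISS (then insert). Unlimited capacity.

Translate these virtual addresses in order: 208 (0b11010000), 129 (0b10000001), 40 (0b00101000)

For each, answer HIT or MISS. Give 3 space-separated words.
Answer: MISS MISS MISS

Derivation:
vaddr=208: (3,2) not in TLB -> MISS, insert
vaddr=129: (2,0) not in TLB -> MISS, insert
vaddr=40: (0,5) not in TLB -> MISS, insert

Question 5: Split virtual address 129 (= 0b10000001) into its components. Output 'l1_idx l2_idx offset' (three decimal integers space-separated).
vaddr = 129 = 0b10000001
  top 2 bits -> l1_idx = 2
  next 3 bits -> l2_idx = 0
  bottom 3 bits -> offset = 1

Answer: 2 0 1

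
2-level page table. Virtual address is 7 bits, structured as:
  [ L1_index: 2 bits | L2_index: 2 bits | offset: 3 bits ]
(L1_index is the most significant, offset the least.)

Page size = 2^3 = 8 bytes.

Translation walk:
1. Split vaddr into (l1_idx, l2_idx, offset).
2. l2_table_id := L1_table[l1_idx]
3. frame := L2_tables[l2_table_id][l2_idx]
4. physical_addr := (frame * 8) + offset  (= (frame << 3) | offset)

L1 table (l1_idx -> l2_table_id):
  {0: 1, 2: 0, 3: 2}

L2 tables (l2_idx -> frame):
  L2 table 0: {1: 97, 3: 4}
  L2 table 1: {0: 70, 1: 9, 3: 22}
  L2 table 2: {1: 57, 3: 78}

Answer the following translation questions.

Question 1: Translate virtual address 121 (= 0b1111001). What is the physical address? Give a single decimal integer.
Answer: 625

Derivation:
vaddr = 121 = 0b1111001
Split: l1_idx=3, l2_idx=3, offset=1
L1[3] = 2
L2[2][3] = 78
paddr = 78 * 8 + 1 = 625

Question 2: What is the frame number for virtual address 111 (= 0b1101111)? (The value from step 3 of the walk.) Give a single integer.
vaddr = 111: l1_idx=3, l2_idx=1
L1[3] = 2; L2[2][1] = 57

Answer: 57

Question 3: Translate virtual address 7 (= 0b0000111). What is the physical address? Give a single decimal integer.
Answer: 567

Derivation:
vaddr = 7 = 0b0000111
Split: l1_idx=0, l2_idx=0, offset=7
L1[0] = 1
L2[1][0] = 70
paddr = 70 * 8 + 7 = 567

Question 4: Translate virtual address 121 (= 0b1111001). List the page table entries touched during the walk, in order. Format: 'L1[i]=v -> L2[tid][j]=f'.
vaddr = 121 = 0b1111001
Split: l1_idx=3, l2_idx=3, offset=1

Answer: L1[3]=2 -> L2[2][3]=78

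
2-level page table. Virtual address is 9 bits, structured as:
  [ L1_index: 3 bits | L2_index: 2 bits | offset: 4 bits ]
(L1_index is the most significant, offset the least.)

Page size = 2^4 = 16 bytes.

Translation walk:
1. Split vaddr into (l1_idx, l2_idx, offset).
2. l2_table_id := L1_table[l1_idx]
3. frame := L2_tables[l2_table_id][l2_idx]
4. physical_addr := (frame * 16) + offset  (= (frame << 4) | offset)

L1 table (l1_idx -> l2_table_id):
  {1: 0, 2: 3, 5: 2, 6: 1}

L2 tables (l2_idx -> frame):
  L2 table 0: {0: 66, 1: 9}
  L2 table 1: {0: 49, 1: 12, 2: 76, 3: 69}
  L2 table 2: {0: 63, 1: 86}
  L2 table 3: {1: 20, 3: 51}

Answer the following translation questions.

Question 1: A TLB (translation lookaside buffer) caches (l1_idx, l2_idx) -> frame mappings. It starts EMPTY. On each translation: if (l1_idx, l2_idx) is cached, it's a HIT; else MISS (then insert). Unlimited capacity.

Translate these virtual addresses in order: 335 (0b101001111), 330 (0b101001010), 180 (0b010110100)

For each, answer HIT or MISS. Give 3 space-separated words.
vaddr=335: (5,0) not in TLB -> MISS, insert
vaddr=330: (5,0) in TLB -> HIT
vaddr=180: (2,3) not in TLB -> MISS, insert

Answer: MISS HIT MISS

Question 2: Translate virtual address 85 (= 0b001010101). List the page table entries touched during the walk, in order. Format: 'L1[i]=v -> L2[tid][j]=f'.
Answer: L1[1]=0 -> L2[0][1]=9

Derivation:
vaddr = 85 = 0b001010101
Split: l1_idx=1, l2_idx=1, offset=5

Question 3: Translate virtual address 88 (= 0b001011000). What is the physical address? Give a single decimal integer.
vaddr = 88 = 0b001011000
Split: l1_idx=1, l2_idx=1, offset=8
L1[1] = 0
L2[0][1] = 9
paddr = 9 * 16 + 8 = 152

Answer: 152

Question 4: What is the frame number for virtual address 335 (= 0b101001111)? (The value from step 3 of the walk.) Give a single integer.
Answer: 63

Derivation:
vaddr = 335: l1_idx=5, l2_idx=0
L1[5] = 2; L2[2][0] = 63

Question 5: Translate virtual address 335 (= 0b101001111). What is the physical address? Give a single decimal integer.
Answer: 1023

Derivation:
vaddr = 335 = 0b101001111
Split: l1_idx=5, l2_idx=0, offset=15
L1[5] = 2
L2[2][0] = 63
paddr = 63 * 16 + 15 = 1023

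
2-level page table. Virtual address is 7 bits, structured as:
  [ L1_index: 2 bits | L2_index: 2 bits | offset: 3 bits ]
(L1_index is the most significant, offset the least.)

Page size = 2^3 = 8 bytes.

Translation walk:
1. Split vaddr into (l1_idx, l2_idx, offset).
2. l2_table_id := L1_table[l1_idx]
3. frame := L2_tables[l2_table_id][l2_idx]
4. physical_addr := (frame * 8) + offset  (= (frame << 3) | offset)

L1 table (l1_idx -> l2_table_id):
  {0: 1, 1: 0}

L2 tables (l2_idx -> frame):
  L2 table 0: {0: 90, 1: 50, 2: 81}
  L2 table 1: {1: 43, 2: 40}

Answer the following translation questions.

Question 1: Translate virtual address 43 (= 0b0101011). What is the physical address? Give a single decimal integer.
Answer: 403

Derivation:
vaddr = 43 = 0b0101011
Split: l1_idx=1, l2_idx=1, offset=3
L1[1] = 0
L2[0][1] = 50
paddr = 50 * 8 + 3 = 403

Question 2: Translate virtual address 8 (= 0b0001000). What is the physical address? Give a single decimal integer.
vaddr = 8 = 0b0001000
Split: l1_idx=0, l2_idx=1, offset=0
L1[0] = 1
L2[1][1] = 43
paddr = 43 * 8 + 0 = 344

Answer: 344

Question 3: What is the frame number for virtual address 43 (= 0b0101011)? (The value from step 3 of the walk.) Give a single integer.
vaddr = 43: l1_idx=1, l2_idx=1
L1[1] = 0; L2[0][1] = 50

Answer: 50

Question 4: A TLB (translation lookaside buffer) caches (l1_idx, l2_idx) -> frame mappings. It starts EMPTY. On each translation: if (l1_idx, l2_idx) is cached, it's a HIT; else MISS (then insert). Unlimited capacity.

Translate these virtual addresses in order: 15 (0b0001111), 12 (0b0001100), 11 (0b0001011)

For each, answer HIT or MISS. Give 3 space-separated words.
Answer: MISS HIT HIT

Derivation:
vaddr=15: (0,1) not in TLB -> MISS, insert
vaddr=12: (0,1) in TLB -> HIT
vaddr=11: (0,1) in TLB -> HIT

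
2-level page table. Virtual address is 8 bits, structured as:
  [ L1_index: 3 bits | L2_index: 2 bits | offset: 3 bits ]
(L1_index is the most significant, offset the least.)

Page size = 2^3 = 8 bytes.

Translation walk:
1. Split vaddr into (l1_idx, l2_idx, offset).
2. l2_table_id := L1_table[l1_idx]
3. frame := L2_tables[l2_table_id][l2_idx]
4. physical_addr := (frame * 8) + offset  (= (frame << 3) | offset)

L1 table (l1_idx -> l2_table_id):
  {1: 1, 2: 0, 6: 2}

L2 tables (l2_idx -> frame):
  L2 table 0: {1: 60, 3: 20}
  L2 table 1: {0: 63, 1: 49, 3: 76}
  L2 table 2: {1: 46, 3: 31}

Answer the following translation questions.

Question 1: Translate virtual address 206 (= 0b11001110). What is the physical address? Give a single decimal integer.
vaddr = 206 = 0b11001110
Split: l1_idx=6, l2_idx=1, offset=6
L1[6] = 2
L2[2][1] = 46
paddr = 46 * 8 + 6 = 374

Answer: 374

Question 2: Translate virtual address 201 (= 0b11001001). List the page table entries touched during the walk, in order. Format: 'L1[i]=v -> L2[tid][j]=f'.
vaddr = 201 = 0b11001001
Split: l1_idx=6, l2_idx=1, offset=1

Answer: L1[6]=2 -> L2[2][1]=46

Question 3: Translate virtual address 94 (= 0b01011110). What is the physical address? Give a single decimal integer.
vaddr = 94 = 0b01011110
Split: l1_idx=2, l2_idx=3, offset=6
L1[2] = 0
L2[0][3] = 20
paddr = 20 * 8 + 6 = 166

Answer: 166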